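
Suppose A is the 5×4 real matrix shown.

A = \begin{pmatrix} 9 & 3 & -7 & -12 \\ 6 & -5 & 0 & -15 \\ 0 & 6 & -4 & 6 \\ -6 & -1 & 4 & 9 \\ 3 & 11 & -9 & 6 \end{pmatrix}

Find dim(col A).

Row reduce to echelon form.
R2 ← R2 − (2/3)·R1: [0, -7, 14/3, -7]
R4 ← R4 + (2/3)·R1: [0, 1, -2/3, 1]
R5 ← R5 − (1/3)·R1: [0, 10, -20/3, 10]
R3 ← R3 + (6/7)·R2: [0, 0, 0, 0]
R4 ← R4 + (1/7)·R2: [0, 0, 0, 0]
R5 ← R5 + (10/7)·R2: [0, 0, 0, 0]
Echelon form has 2 nonzero rows, so rank(A) = 2.
The column space has dimension equal to the rank: 2.

2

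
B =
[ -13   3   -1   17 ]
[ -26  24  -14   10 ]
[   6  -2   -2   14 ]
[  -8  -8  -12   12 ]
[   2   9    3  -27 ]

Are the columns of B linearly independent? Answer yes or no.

Row reduce B to echelon form.
R2 ← R2 − (2)·R1: [0, 18, -12, -24]
R3 ← R3 + (6/13)·R1: [0, -8/13, -32/13, 284/13]
R4 ← R4 − (8/13)·R1: [0, -128/13, -148/13, 20/13]
R5 ← R5 + (2/13)·R1: [0, 123/13, 37/13, -317/13]
R3 ← R3 + (4/117)·R2: [0, 0, -112/39, 820/39]
R4 ← R4 + (64/117)·R2: [0, 0, -700/39, -452/39]
R5 ← R5 − (41/78)·R2: [0, 0, 119/13, -153/13]
R4 ← R4 − (25/4)·R3: [0, 0, 0, -143]
R5 ← R5 + (51/16)·R3: [0, 0, 0, 221/4]
R5 ← R5 + (17/44)·R4: [0, 0, 0, 0]
4 pivots among 4 columns.
Every column is a pivot column, so the columns are linearly independent.

yes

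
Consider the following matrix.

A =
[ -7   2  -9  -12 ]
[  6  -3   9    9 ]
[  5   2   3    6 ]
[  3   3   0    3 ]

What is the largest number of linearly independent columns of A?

Row reduce to echelon form.
R2 ← R2 + (6/7)·R1: [0, -9/7, 9/7, -9/7]
R3 ← R3 + (5/7)·R1: [0, 24/7, -24/7, -18/7]
R4 ← R4 + (3/7)·R1: [0, 27/7, -27/7, -15/7]
R3 ← R3 + (8/3)·R2: [0, 0, 0, -6]
R4 ← R4 + (3)·R2: [0, 0, 0, -6]
R4 ← R4 − R3: [0, 0, 0, 0]
Echelon form has 3 nonzero rows, so rank(A) = 3.
The rank gives the maximum number of linearly independent columns: 3.

3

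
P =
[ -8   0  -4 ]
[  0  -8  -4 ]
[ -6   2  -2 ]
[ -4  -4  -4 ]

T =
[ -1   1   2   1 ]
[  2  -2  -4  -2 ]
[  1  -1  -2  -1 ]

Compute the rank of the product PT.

First compute PT:
[[  4,  -4,  -8,  -4],
 [-20,  20,  40,  20],
 [  8,  -8, -16,  -8],
 [ -8,   8,  16,   8]]
Now row reduce the product.
R2 ← R2 + (5)·R1: [0, 0, 0, 0]
R3 ← R3 − (2)·R1: [0, 0, 0, 0]
R4 ← R4 + (2)·R1: [0, 0, 0, 0]
1 nonzero row, so rank(PT) = 1.

1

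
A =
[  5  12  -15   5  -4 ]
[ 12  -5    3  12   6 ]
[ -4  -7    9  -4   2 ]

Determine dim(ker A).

3

Row reduce to echelon form.
R2 ← R2 − (12/5)·R1: [0, -169/5, 39, 0, 78/5]
R3 ← R3 + (4/5)·R1: [0, 13/5, -3, 0, -6/5]
R3 ← R3 + (1/13)·R2: [0, 0, 0, 0, 0]
2 nonzero rows, so rank(A) = 2.
A has 5 columns; by rank–nullity, nullity = 5 − 2 = 3.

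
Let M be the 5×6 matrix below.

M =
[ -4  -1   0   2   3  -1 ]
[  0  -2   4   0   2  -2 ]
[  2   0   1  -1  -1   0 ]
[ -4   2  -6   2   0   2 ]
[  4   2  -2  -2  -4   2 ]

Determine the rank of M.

2

Row reduce to echelon form.
R3 ← R3 + (1/2)·R1: [0, -1/2, 1, 0, 1/2, -1/2]
R4 ← R4 − R1: [0, 3, -6, 0, -3, 3]
R5 ← R5 + R1: [0, 1, -2, 0, -1, 1]
R3 ← R3 − (1/4)·R2: [0, 0, 0, 0, 0, 0]
R4 ← R4 + (3/2)·R2: [0, 0, 0, 0, 0, 0]
R5 ← R5 + (1/2)·R2: [0, 0, 0, 0, 0, 0]
Echelon form has 2 nonzero rows, so rank(M) = 2.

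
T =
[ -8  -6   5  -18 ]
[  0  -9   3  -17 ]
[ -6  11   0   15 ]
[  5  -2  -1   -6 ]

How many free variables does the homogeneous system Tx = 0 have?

0

Row reduce to echelon form.
R3 ← R3 − (3/4)·R1: [0, 31/2, -15/4, 57/2]
R4 ← R4 + (5/8)·R1: [0, -23/4, 17/8, -69/4]
R3 ← R3 + (31/18)·R2: [0, 0, 17/12, -7/9]
R4 ← R4 − (23/36)·R2: [0, 0, 5/24, -115/18]
R4 ← R4 − (5/34)·R3: [0, 0, 0, -320/51]
4 nonzero rows, so rank(T) = 4.
T has 4 columns; by rank–nullity, nullity = 4 − 4 = 0.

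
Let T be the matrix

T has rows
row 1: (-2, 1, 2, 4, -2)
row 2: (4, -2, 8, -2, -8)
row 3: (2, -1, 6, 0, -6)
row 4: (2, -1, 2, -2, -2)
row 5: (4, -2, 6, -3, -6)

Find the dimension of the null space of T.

3

Row reduce to echelon form.
R2 ← R2 + (2)·R1: [0, 0, 12, 6, -12]
R3 ← R3 + R1: [0, 0, 8, 4, -8]
R4 ← R4 + R1: [0, 0, 4, 2, -4]
R5 ← R5 + (2)·R1: [0, 0, 10, 5, -10]
R3 ← R3 − (2/3)·R2: [0, 0, 0, 0, 0]
R4 ← R4 − (1/3)·R2: [0, 0, 0, 0, 0]
R5 ← R5 − (5/6)·R2: [0, 0, 0, 0, 0]
2 nonzero rows, so rank(T) = 2.
T has 5 columns; by rank–nullity, nullity = 5 − 2 = 3.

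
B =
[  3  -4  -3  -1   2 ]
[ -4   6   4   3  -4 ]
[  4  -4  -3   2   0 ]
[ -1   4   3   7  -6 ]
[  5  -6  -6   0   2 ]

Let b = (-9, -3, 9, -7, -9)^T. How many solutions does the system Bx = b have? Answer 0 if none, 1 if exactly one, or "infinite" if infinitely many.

0

Row reduce the augmented matrix [B | b].
R2 ← R2 + (4/3)·R1: [0, 2/3, 0, 5/3, -4/3, -15]
R3 ← R3 − (4/3)·R1: [0, 4/3, 1, 10/3, -8/3, 21]
R4 ← R4 + (1/3)·R1: [0, 8/3, 2, 20/3, -16/3, -10]
R5 ← R5 − (5/3)·R1: [0, 2/3, -1, 5/3, -4/3, 6]
R3 ← R3 − (2)·R2: [0, 0, 1, 0, 0, 51]
R4 ← R4 − (4)·R2: [0, 0, 2, 0, 0, 50]
R5 ← R5 − R2: [0, 0, -1, 0, 0, 21]
R4 ← R4 − (2)·R3: [0, 0, 0, 0, 0, -52]
R5 ← R5 + R3: [0, 0, 0, 0, 0, 72]
R5 ← R5 + (18/13)·R4: [0, 0, 0, 0, 0, 0]
The echelon form has 4 nonzero rows; the last pivot sits in the augmented column, so rank(B) = 3 but rank([B|b]) = 4.
Since the ranks differ, the system is inconsistent.
It has no solutions.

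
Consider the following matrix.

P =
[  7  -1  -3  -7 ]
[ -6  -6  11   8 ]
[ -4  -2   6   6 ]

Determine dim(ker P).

1

Row reduce to echelon form.
R2 ← R2 + (6/7)·R1: [0, -48/7, 59/7, 2]
R3 ← R3 + (4/7)·R1: [0, -18/7, 30/7, 2]
R3 ← R3 − (3/8)·R2: [0, 0, 9/8, 5/4]
3 nonzero rows, so rank(P) = 3.
P has 4 columns; by rank–nullity, nullity = 4 − 3 = 1.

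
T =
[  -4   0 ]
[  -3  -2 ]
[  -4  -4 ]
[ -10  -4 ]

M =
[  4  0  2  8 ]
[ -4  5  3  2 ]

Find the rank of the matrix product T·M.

2

First compute TM:
[[-16,   0,  -8, -32],
 [ -4, -10, -12, -28],
 [  0, -20, -20, -40],
 [-24, -20, -32, -88]]
Now row reduce the product.
R2 ← R2 − (1/4)·R1: [0, -10, -10, -20]
R4 ← R4 − (3/2)·R1: [0, -20, -20, -40]
R3 ← R3 − (2)·R2: [0, 0, 0, 0]
R4 ← R4 − (2)·R2: [0, 0, 0, 0]
2 nonzero rows, so rank(TM) = 2.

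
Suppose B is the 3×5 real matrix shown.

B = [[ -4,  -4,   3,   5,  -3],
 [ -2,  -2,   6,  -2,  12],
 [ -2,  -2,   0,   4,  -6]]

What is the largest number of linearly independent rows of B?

2

Row reduce to echelon form.
R2 ← R2 − (1/2)·R1: [0, 0, 9/2, -9/2, 27/2]
R3 ← R3 − (1/2)·R1: [0, 0, -3/2, 3/2, -9/2]
R3 ← R3 + (1/3)·R2: [0, 0, 0, 0, 0]
Echelon form has 2 nonzero rows, so rank(B) = 2.
The rank gives the maximum number of linearly independent rows: 2.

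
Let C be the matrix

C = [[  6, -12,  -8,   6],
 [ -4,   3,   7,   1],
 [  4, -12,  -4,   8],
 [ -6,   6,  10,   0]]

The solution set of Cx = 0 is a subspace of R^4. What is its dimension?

Row reduce to echelon form.
R2 ← R2 + (2/3)·R1: [0, -5, 5/3, 5]
R3 ← R3 − (2/3)·R1: [0, -4, 4/3, 4]
R4 ← R4 + R1: [0, -6, 2, 6]
R3 ← R3 − (4/5)·R2: [0, 0, 0, 0]
R4 ← R4 − (6/5)·R2: [0, 0, 0, 0]
2 nonzero rows, so rank(C) = 2.
C has 4 columns; by rank–nullity, nullity = 4 − 2 = 2.

2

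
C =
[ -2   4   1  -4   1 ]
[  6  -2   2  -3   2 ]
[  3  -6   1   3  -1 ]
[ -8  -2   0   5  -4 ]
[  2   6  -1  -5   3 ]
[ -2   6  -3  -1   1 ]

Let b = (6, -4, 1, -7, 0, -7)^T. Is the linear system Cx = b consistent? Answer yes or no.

Row reduce the augmented matrix [C | b].
R2 ← R2 + (3)·R1: [0, 10, 5, -15, 5, 14]
R3 ← R3 + (3/2)·R1: [0, 0, 5/2, -3, 1/2, 10]
R4 ← R4 − (4)·R1: [0, -18, -4, 21, -8, -31]
R5 ← R5 + R1: [0, 10, 0, -9, 4, 6]
R6 ← R6 − R1: [0, 2, -4, 3, 0, -13]
R4 ← R4 + (9/5)·R2: [0, 0, 5, -6, 1, -29/5]
R5 ← R5 − R2: [0, 0, -5, 6, -1, -8]
R6 ← R6 − (1/5)·R2: [0, 0, -5, 6, -1, -79/5]
R4 ← R4 − (2)·R3: [0, 0, 0, 0, 0, -129/5]
R5 ← R5 + (2)·R3: [0, 0, 0, 0, 0, 12]
R6 ← R6 + (2)·R3: [0, 0, 0, 0, 0, 21/5]
R5 ← R5 + (20/43)·R4: [0, 0, 0, 0, 0, 0]
R6 ← R6 + (7/43)·R4: [0, 0, 0, 0, 0, 0]
The echelon form has 4 nonzero rows; the last pivot sits in the augmented column, so rank(C) = 3 but rank([C|b]) = 4.
Since the ranks differ, the system is inconsistent.

no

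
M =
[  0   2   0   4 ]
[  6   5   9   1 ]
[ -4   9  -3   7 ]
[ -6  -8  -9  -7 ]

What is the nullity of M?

Row reduce to echelon form.
Swap R1 ↔ R2
R3 ← R3 + (2/3)·R1: [0, 37/3, 3, 23/3]
R4 ← R4 + R1: [0, -3, 0, -6]
R3 ← R3 − (37/6)·R2: [0, 0, 3, -17]
R4 ← R4 + (3/2)·R2: [0, 0, 0, 0]
3 nonzero rows, so rank(M) = 3.
M has 4 columns; by rank–nullity, nullity = 4 − 3 = 1.

1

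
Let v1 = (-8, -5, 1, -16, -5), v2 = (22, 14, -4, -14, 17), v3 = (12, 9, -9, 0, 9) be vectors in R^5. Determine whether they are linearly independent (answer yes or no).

yes

Form the matrix with these vectors as rows and row reduce.
R2 ← R2 + (11/4)·R1: [0, 1/4, -5/4, -58, 13/4]
R3 ← R3 + (3/2)·R1: [0, 3/2, -15/2, -24, 3/2]
R3 ← R3 − (6)·R2: [0, 0, 0, 324, -18]
3 nonzero rows, so the 3 vectors span a space of dimension 3.
Since 3 = 3, the vectors are linearly independent.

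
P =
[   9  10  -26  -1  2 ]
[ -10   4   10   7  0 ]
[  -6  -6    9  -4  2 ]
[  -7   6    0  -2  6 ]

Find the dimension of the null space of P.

Row reduce to echelon form.
R2 ← R2 + (10/9)·R1: [0, 136/9, -170/9, 53/9, 20/9]
R3 ← R3 + (2/3)·R1: [0, 2/3, -25/3, -14/3, 10/3]
R4 ← R4 + (7/9)·R1: [0, 124/9, -182/9, -25/9, 68/9]
R3 ← R3 − (3/68)·R2: [0, 0, -15/2, -335/68, 55/17]
R4 ← R4 − (31/34)·R2: [0, 0, -3, -277/34, 94/17]
R4 ← R4 − (2/5)·R3: [0, 0, 0, -105/17, 72/17]
4 nonzero rows, so rank(P) = 4.
P has 5 columns; by rank–nullity, nullity = 5 − 4 = 1.

1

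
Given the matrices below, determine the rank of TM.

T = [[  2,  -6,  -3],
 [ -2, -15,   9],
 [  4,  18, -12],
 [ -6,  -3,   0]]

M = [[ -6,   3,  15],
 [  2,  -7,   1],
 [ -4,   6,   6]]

2

First compute TM:
[[-12,  30,   6],
 [-54, 153,   9],
 [ 60, -186,   6],
 [ 30,   3, -93]]
Now row reduce the product.
R2 ← R2 − (9/2)·R1: [0, 18, -18]
R3 ← R3 + (5)·R1: [0, -36, 36]
R4 ← R4 + (5/2)·R1: [0, 78, -78]
R3 ← R3 + (2)·R2: [0, 0, 0]
R4 ← R4 − (13/3)·R2: [0, 0, 0]
2 nonzero rows, so rank(TM) = 2.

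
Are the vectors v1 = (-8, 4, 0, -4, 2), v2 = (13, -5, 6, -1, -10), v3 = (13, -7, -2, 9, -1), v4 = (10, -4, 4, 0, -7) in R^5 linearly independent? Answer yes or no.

no

Form the matrix with these vectors as rows and row reduce.
R2 ← R2 + (13/8)·R1: [0, 3/2, 6, -15/2, -27/4]
R3 ← R3 + (13/8)·R1: [0, -1/2, -2, 5/2, 9/4]
R4 ← R4 + (5/4)·R1: [0, 1, 4, -5, -9/2]
R3 ← R3 + (1/3)·R2: [0, 0, 0, 0, 0]
R4 ← R4 − (2/3)·R2: [0, 0, 0, 0, 0]
2 nonzero rows, so the 4 vectors span a space of dimension 2.
Since 2 < 4, the vectors are linearly dependent.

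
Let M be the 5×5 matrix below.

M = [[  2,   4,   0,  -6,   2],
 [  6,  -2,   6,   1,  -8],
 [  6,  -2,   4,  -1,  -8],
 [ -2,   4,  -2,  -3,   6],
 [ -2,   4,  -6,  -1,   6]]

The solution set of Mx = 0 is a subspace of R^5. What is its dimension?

1

Row reduce to echelon form.
R2 ← R2 − (3)·R1: [0, -14, 6, 19, -14]
R3 ← R3 − (3)·R1: [0, -14, 4, 17, -14]
R4 ← R4 + R1: [0, 8, -2, -9, 8]
R5 ← R5 + R1: [0, 8, -6, -7, 8]
R3 ← R3 − R2: [0, 0, -2, -2, 0]
R4 ← R4 + (4/7)·R2: [0, 0, 10/7, 13/7, 0]
R5 ← R5 + (4/7)·R2: [0, 0, -18/7, 27/7, 0]
R4 ← R4 + (5/7)·R3: [0, 0, 0, 3/7, 0]
R5 ← R5 − (9/7)·R3: [0, 0, 0, 45/7, 0]
R5 ← R5 − (15)·R4: [0, 0, 0, 0, 0]
4 nonzero rows, so rank(M) = 4.
M has 5 columns; by rank–nullity, nullity = 5 − 4 = 1.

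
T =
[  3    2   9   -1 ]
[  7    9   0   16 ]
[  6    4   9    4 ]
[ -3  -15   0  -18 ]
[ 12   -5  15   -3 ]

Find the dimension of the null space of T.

1

Row reduce to echelon form.
R2 ← R2 − (7/3)·R1: [0, 13/3, -21, 55/3]
R3 ← R3 − (2)·R1: [0, 0, -9, 6]
R4 ← R4 + R1: [0, -13, 9, -19]
R5 ← R5 − (4)·R1: [0, -13, -21, 1]
R4 ← R4 + (3)·R2: [0, 0, -54, 36]
R5 ← R5 + (3)·R2: [0, 0, -84, 56]
R4 ← R4 − (6)·R3: [0, 0, 0, 0]
R5 ← R5 − (28/3)·R3: [0, 0, 0, 0]
3 nonzero rows, so rank(T) = 3.
T has 4 columns; by rank–nullity, nullity = 4 − 3 = 1.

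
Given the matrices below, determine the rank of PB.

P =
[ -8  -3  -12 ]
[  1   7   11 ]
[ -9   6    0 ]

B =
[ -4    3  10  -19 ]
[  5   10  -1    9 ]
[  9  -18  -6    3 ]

First compute PB:
[[-91, 162,  -5,  89],
 [130, -125, -63,  77],
 [ 66,  33, -96, 225]]
Now row reduce the product.
R2 ← R2 + (10/7)·R1: [0, 745/7, -491/7, 1429/7]
R3 ← R3 + (66/91)·R1: [0, 13695/91, -9066/91, 26349/91]
R3 ← R3 − (2739/1937)·R2: [0, 0, -855/1937, 1710/1937]
3 nonzero rows, so rank(PB) = 3.

3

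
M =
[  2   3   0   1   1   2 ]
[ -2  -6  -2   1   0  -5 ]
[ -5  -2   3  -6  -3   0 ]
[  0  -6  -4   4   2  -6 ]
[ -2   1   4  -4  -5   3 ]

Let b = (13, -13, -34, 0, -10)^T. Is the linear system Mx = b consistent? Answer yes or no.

yes

Row reduce the augmented matrix [M | b].
R2 ← R2 + R1: [0, -3, -2, 2, 1, -3, 0]
R3 ← R3 + (5/2)·R1: [0, 11/2, 3, -7/2, -1/2, 5, -3/2]
R5 ← R5 + R1: [0, 4, 4, -3, -4, 5, 3]
R3 ← R3 + (11/6)·R2: [0, 0, -2/3, 1/6, 4/3, -1/2, -3/2]
R4 ← R4 − (2)·R2: [0, 0, 0, 0, 0, 0, 0]
R5 ← R5 + (4/3)·R2: [0, 0, 4/3, -1/3, -8/3, 1, 3]
R5 ← R5 + (2)·R3: [0, 0, 0, 0, 0, 0, 0]
The echelon form has 3 nonzero rows, and every pivot lies in the first 6 columns, so rank(M) = rank([M|b]) = 3.
The system is consistent.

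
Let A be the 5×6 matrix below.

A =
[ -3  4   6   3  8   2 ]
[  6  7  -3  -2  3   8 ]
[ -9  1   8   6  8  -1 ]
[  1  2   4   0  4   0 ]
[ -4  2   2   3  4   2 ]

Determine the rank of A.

4

Row reduce to echelon form.
R2 ← R2 + (2)·R1: [0, 15, 9, 4, 19, 12]
R3 ← R3 − (3)·R1: [0, -11, -10, -3, -16, -7]
R4 ← R4 + (1/3)·R1: [0, 10/3, 6, 1, 20/3, 2/3]
R5 ← R5 − (4/3)·R1: [0, -10/3, -6, -1, -20/3, -2/3]
R3 ← R3 + (11/15)·R2: [0, 0, -17/5, -1/15, -31/15, 9/5]
R4 ← R4 − (2/9)·R2: [0, 0, 4, 1/9, 22/9, -2]
R5 ← R5 + (2/9)·R2: [0, 0, -4, -1/9, -22/9, 2]
R4 ← R4 + (20/17)·R3: [0, 0, 0, 5/153, 2/153, 2/17]
R5 ← R5 − (20/17)·R3: [0, 0, 0, -5/153, -2/153, -2/17]
R5 ← R5 + R4: [0, 0, 0, 0, 0, 0]
Echelon form has 4 nonzero rows, so rank(A) = 4.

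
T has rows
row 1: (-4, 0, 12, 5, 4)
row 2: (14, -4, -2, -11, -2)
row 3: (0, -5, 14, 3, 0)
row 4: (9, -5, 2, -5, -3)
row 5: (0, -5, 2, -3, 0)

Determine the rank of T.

Row reduce to echelon form.
R2 ← R2 + (7/2)·R1: [0, -4, 40, 13/2, 12]
R4 ← R4 + (9/4)·R1: [0, -5, 29, 25/4, 6]
R3 ← R3 − (5/4)·R2: [0, 0, -36, -41/8, -15]
R4 ← R4 − (5/4)·R2: [0, 0, -21, -15/8, -9]
R5 ← R5 − (5/4)·R2: [0, 0, -48, -89/8, -15]
R4 ← R4 − (7/12)·R3: [0, 0, 0, 107/96, -1/4]
R5 ← R5 − (4/3)·R3: [0, 0, 0, -103/24, 5]
R5 ← R5 + (412/107)·R4: [0, 0, 0, 0, 432/107]
Echelon form has 5 nonzero rows, so rank(T) = 5.

5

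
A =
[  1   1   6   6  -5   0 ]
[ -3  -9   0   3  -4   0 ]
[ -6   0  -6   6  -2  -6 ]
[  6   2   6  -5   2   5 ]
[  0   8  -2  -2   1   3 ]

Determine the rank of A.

4

Row reduce to echelon form.
R2 ← R2 + (3)·R1: [0, -6, 18, 21, -19, 0]
R3 ← R3 + (6)·R1: [0, 6, 30, 42, -32, -6]
R4 ← R4 − (6)·R1: [0, -4, -30, -41, 32, 5]
R3 ← R3 + R2: [0, 0, 48, 63, -51, -6]
R4 ← R4 − (2/3)·R2: [0, 0, -42, -55, 134/3, 5]
R5 ← R5 + (4/3)·R2: [0, 0, 22, 26, -73/3, 3]
R4 ← R4 + (7/8)·R3: [0, 0, 0, 1/8, 1/24, -1/4]
R5 ← R5 − (11/24)·R3: [0, 0, 0, -23/8, -23/24, 23/4]
R5 ← R5 + (23)·R4: [0, 0, 0, 0, 0, 0]
Echelon form has 4 nonzero rows, so rank(A) = 4.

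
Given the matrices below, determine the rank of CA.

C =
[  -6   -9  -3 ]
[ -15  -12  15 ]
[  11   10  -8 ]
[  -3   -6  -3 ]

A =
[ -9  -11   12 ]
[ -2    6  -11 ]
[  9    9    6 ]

3

First compute CA:
[[ 45, -15,   9],
 [294, 228,  42],
 [-191, -133, -26],
 [ 12, -30,  12]]
Now row reduce the product.
R2 ← R2 − (98/15)·R1: [0, 326, -84/5]
R3 ← R3 + (191/45)·R1: [0, -590/3, 61/5]
R4 ← R4 − (4/15)·R1: [0, -26, 48/5]
R3 ← R3 + (295/489)·R2: [0, 0, 1683/815]
R4 ← R4 + (13/163)·R2: [0, 0, 6732/815]
R4 ← R4 − (4)·R3: [0, 0, 0]
3 nonzero rows, so rank(CA) = 3.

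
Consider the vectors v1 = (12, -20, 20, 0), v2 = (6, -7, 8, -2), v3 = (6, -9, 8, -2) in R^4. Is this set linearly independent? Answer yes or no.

yes

Form the matrix with these vectors as rows and row reduce.
R2 ← R2 − (1/2)·R1: [0, 3, -2, -2]
R3 ← R3 − (1/2)·R1: [0, 1, -2, -2]
R3 ← R3 − (1/3)·R2: [0, 0, -4/3, -4/3]
3 nonzero rows, so the 3 vectors span a space of dimension 3.
Since 3 = 3, the vectors are linearly independent.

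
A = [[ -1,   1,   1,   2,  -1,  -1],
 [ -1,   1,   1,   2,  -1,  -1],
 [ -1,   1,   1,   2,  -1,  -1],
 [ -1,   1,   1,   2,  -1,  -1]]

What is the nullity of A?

5

Row reduce to echelon form.
R2 ← R2 − R1: [0, 0, 0, 0, 0, 0]
R3 ← R3 − R1: [0, 0, 0, 0, 0, 0]
R4 ← R4 − R1: [0, 0, 0, 0, 0, 0]
1 nonzero row, so rank(A) = 1.
A has 6 columns; by rank–nullity, nullity = 6 − 1 = 5.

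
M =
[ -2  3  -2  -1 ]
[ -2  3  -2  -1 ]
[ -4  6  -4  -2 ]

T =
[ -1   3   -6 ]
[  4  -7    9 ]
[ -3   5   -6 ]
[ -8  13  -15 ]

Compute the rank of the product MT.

1

First compute MT:
[[ 28, -50,  66],
 [ 28, -50,  66],
 [ 56, -100, 132]]
Now row reduce the product.
R2 ← R2 − R1: [0, 0, 0]
R3 ← R3 − (2)·R1: [0, 0, 0]
1 nonzero row, so rank(MT) = 1.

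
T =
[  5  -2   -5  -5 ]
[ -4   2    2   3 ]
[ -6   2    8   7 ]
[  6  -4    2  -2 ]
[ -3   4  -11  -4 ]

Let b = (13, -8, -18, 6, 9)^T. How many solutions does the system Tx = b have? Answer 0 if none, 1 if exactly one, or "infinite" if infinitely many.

Row reduce the augmented matrix [T | b].
R2 ← R2 + (4/5)·R1: [0, 2/5, -2, -1, 12/5]
R3 ← R3 + (6/5)·R1: [0, -2/5, 2, 1, -12/5]
R4 ← R4 − (6/5)·R1: [0, -8/5, 8, 4, -48/5]
R5 ← R5 + (3/5)·R1: [0, 14/5, -14, -7, 84/5]
R3 ← R3 + R2: [0, 0, 0, 0, 0]
R4 ← R4 + (4)·R2: [0, 0, 0, 0, 0]
R5 ← R5 − (7)·R2: [0, 0, 0, 0, 0]
The echelon form has 2 nonzero rows, and every pivot lies in the first 4 columns, so rank(T) = rank([T|b]) = 2.
The system is consistent.
rank = 2 < 4 unknowns, so there are infinitely many solutions.

infinite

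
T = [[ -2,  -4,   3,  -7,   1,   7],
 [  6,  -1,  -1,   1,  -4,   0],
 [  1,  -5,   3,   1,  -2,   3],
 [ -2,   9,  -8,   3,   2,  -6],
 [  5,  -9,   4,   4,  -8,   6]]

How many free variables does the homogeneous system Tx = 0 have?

Row reduce to echelon form.
R2 ← R2 + (3)·R1: [0, -13, 8, -20, -1, 21]
R3 ← R3 + (1/2)·R1: [0, -7, 9/2, -5/2, -3/2, 13/2]
R4 ← R4 − R1: [0, 13, -11, 10, 1, -13]
R5 ← R5 + (5/2)·R1: [0, -19, 23/2, -27/2, -11/2, 47/2]
R3 ← R3 − (7/13)·R2: [0, 0, 5/26, 215/26, -25/26, -125/26]
R4 ← R4 + R2: [0, 0, -3, -10, 0, 8]
R5 ← R5 − (19/13)·R2: [0, 0, -5/26, 409/26, -105/26, -187/26]
R4 ← R4 + (78/5)·R3: [0, 0, 0, 119, -15, -67]
R5 ← R5 + R3: [0, 0, 0, 24, -5, -12]
R5 ← R5 − (24/119)·R4: [0, 0, 0, 0, -235/119, 180/119]
5 nonzero rows, so rank(T) = 5.
T has 6 columns; by rank–nullity, nullity = 6 − 5 = 1.

1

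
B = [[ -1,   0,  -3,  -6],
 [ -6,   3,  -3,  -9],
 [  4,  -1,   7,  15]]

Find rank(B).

2

Row reduce to echelon form.
R2 ← R2 − (6)·R1: [0, 3, 15, 27]
R3 ← R3 + (4)·R1: [0, -1, -5, -9]
R3 ← R3 + (1/3)·R2: [0, 0, 0, 0]
Echelon form has 2 nonzero rows, so rank(B) = 2.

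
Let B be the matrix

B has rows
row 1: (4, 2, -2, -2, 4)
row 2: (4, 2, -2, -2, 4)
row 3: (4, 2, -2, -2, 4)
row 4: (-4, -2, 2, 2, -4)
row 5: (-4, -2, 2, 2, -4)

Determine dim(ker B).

Row reduce to echelon form.
R2 ← R2 − R1: [0, 0, 0, 0, 0]
R3 ← R3 − R1: [0, 0, 0, 0, 0]
R4 ← R4 + R1: [0, 0, 0, 0, 0]
R5 ← R5 + R1: [0, 0, 0, 0, 0]
1 nonzero row, so rank(B) = 1.
B has 5 columns; by rank–nullity, nullity = 5 − 1 = 4.

4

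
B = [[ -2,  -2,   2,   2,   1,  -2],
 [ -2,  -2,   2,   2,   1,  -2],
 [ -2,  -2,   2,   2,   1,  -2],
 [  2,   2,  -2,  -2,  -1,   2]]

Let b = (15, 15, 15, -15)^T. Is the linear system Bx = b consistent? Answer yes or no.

yes

Row reduce the augmented matrix [B | b].
R2 ← R2 − R1: [0, 0, 0, 0, 0, 0, 0]
R3 ← R3 − R1: [0, 0, 0, 0, 0, 0, 0]
R4 ← R4 + R1: [0, 0, 0, 0, 0, 0, 0]
The echelon form has 1 nonzero rows, and every pivot lies in the first 6 columns, so rank(B) = rank([B|b]) = 1.
The system is consistent.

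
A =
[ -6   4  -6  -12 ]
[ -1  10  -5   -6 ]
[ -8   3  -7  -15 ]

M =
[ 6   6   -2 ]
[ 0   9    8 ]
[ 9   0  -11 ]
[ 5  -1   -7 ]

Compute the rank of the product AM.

2

First compute AM:
[[-150,  12, 194],
 [-81,  90, 179],
 [-186,  -6, 222]]
Now row reduce the product.
R2 ← R2 − (27/50)·R1: [0, 2088/25, 1856/25]
R3 ← R3 − (31/25)·R1: [0, -522/25, -464/25]
R3 ← R3 + (1/4)·R2: [0, 0, 0]
2 nonzero rows, so rank(AM) = 2.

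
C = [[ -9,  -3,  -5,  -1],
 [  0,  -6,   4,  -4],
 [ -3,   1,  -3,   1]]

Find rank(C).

Row reduce to echelon form.
R3 ← R3 − (1/3)·R1: [0, 2, -4/3, 4/3]
R3 ← R3 + (1/3)·R2: [0, 0, 0, 0]
Echelon form has 2 nonzero rows, so rank(C) = 2.

2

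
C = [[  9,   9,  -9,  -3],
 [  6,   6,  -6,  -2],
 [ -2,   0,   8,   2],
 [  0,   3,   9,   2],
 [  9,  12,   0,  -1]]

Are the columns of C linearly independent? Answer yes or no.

no

Row reduce C to echelon form.
R2 ← R2 − (2/3)·R1: [0, 0, 0, 0]
R3 ← R3 + (2/9)·R1: [0, 2, 6, 4/3]
R5 ← R5 − R1: [0, 3, 9, 2]
Swap R2 ↔ R3
R4 ← R4 − (3/2)·R2: [0, 0, 0, 0]
R5 ← R5 − (3/2)·R2: [0, 0, 0, 0]
2 pivots among 4 columns.
Only 2 < 4 pivot columns, so the columns are linearly dependent.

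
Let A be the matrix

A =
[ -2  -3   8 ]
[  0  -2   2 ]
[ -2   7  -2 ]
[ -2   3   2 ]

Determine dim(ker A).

Row reduce to echelon form.
R3 ← R3 − R1: [0, 10, -10]
R4 ← R4 − R1: [0, 6, -6]
R3 ← R3 + (5)·R2: [0, 0, 0]
R4 ← R4 + (3)·R2: [0, 0, 0]
2 nonzero rows, so rank(A) = 2.
A has 3 columns; by rank–nullity, nullity = 3 − 2 = 1.

1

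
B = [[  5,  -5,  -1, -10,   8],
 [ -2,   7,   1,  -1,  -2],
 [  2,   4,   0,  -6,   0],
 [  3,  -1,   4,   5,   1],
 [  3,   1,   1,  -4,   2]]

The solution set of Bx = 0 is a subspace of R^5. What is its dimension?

1

Row reduce to echelon form.
R2 ← R2 + (2/5)·R1: [0, 5, 3/5, -5, 6/5]
R3 ← R3 − (2/5)·R1: [0, 6, 2/5, -2, -16/5]
R4 ← R4 − (3/5)·R1: [0, 2, 23/5, 11, -19/5]
R5 ← R5 − (3/5)·R1: [0, 4, 8/5, 2, -14/5]
R3 ← R3 − (6/5)·R2: [0, 0, -8/25, 4, -116/25]
R4 ← R4 − (2/5)·R2: [0, 0, 109/25, 13, -107/25]
R5 ← R5 − (4/5)·R2: [0, 0, 28/25, 6, -94/25]
R4 ← R4 + (109/8)·R3: [0, 0, 0, 135/2, -135/2]
R5 ← R5 + (7/2)·R3: [0, 0, 0, 20, -20]
R5 ← R5 − (8/27)·R4: [0, 0, 0, 0, 0]
4 nonzero rows, so rank(B) = 4.
B has 5 columns; by rank–nullity, nullity = 5 − 4 = 1.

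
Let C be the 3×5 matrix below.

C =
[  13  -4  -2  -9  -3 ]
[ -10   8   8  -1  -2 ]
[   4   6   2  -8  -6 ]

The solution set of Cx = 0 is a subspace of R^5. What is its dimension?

2

Row reduce to echelon form.
R2 ← R2 + (10/13)·R1: [0, 64/13, 84/13, -103/13, -56/13]
R3 ← R3 − (4/13)·R1: [0, 94/13, 34/13, -68/13, -66/13]
R3 ← R3 − (47/32)·R2: [0, 0, -55/8, 205/32, 5/4]
3 nonzero rows, so rank(C) = 3.
C has 5 columns; by rank–nullity, nullity = 5 − 3 = 2.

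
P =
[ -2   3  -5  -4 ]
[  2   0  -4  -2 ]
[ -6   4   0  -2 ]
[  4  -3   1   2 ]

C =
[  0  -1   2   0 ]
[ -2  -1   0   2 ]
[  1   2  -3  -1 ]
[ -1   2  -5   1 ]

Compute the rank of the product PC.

First compute PC:
[[ -7, -19,  31,   7],
 [ -2, -14,  26,   2],
 [ -6,  -2,  -2,   6],
 [  5,   5,  -5,  -5]]
Now row reduce the product.
R2 ← R2 − (2/7)·R1: [0, -60/7, 120/7, 0]
R3 ← R3 − (6/7)·R1: [0, 100/7, -200/7, 0]
R4 ← R4 + (5/7)·R1: [0, -60/7, 120/7, 0]
R3 ← R3 + (5/3)·R2: [0, 0, 0, 0]
R4 ← R4 − R2: [0, 0, 0, 0]
2 nonzero rows, so rank(PC) = 2.

2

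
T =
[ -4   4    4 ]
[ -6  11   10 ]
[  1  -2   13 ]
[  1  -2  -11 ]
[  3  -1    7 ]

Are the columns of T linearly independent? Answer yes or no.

Row reduce T to echelon form.
R2 ← R2 − (3/2)·R1: [0, 5, 4]
R3 ← R3 + (1/4)·R1: [0, -1, 14]
R4 ← R4 + (1/4)·R1: [0, -1, -10]
R5 ← R5 + (3/4)·R1: [0, 2, 10]
R3 ← R3 + (1/5)·R2: [0, 0, 74/5]
R4 ← R4 + (1/5)·R2: [0, 0, -46/5]
R5 ← R5 − (2/5)·R2: [0, 0, 42/5]
R4 ← R4 + (23/37)·R3: [0, 0, 0]
R5 ← R5 − (21/37)·R3: [0, 0, 0]
3 pivots among 3 columns.
Every column is a pivot column, so the columns are linearly independent.

yes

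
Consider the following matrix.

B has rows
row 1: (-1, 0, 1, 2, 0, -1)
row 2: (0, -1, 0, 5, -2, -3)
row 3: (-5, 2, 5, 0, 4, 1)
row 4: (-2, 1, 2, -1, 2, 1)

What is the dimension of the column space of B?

2

Row reduce to echelon form.
R3 ← R3 − (5)·R1: [0, 2, 0, -10, 4, 6]
R4 ← R4 − (2)·R1: [0, 1, 0, -5, 2, 3]
R3 ← R3 + (2)·R2: [0, 0, 0, 0, 0, 0]
R4 ← R4 + R2: [0, 0, 0, 0, 0, 0]
Echelon form has 2 nonzero rows, so rank(B) = 2.
The column space has dimension equal to the rank: 2.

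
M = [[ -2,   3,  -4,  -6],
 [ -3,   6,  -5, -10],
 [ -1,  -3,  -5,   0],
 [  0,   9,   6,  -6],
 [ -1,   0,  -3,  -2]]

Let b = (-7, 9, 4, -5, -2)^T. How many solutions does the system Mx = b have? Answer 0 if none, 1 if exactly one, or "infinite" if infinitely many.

Row reduce the augmented matrix [M | b].
R2 ← R2 − (3/2)·R1: [0, 3/2, 1, -1, 39/2]
R3 ← R3 − (1/2)·R1: [0, -9/2, -3, 3, 15/2]
R5 ← R5 − (1/2)·R1: [0, -3/2, -1, 1, 3/2]
R3 ← R3 + (3)·R2: [0, 0, 0, 0, 66]
R4 ← R4 − (6)·R2: [0, 0, 0, 0, -122]
R5 ← R5 + R2: [0, 0, 0, 0, 21]
R4 ← R4 + (61/33)·R3: [0, 0, 0, 0, 0]
R5 ← R5 − (7/22)·R3: [0, 0, 0, 0, 0]
The echelon form has 3 nonzero rows; the last pivot sits in the augmented column, so rank(M) = 2 but rank([M|b]) = 3.
Since the ranks differ, the system is inconsistent.
It has no solutions.

0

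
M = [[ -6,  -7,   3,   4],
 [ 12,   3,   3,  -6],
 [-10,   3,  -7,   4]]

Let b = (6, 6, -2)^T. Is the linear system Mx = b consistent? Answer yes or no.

Row reduce the augmented matrix [M | b].
R2 ← R2 + (2)·R1: [0, -11, 9, 2, 18]
R3 ← R3 − (5/3)·R1: [0, 44/3, -12, -8/3, -12]
R3 ← R3 + (4/3)·R2: [0, 0, 0, 0, 12]
The echelon form has 3 nonzero rows; the last pivot sits in the augmented column, so rank(M) = 2 but rank([M|b]) = 3.
Since the ranks differ, the system is inconsistent.

no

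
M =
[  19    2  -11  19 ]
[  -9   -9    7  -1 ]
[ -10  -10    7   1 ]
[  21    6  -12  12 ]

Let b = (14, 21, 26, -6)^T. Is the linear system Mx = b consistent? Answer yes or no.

yes

Row reduce the augmented matrix [M | b].
R2 ← R2 + (9/19)·R1: [0, -153/19, 34/19, 8, 525/19]
R3 ← R3 + (10/19)·R1: [0, -170/19, 23/19, 11, 634/19]
R4 ← R4 − (21/19)·R1: [0, 72/19, 3/19, -9, -408/19]
R3 ← R3 − (10/9)·R2: [0, 0, -7/9, 19/9, 8/3]
R4 ← R4 + (8/17)·R2: [0, 0, 1, -89/17, -144/17]
R4 ← R4 + (9/7)·R3: [0, 0, 0, -300/119, -600/119]
The echelon form has 4 nonzero rows, and every pivot lies in the first 4 columns, so rank(M) = rank([M|b]) = 4.
The system is consistent.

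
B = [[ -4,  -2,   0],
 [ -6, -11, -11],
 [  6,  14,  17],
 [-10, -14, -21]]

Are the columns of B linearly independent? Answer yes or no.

Row reduce B to echelon form.
R2 ← R2 − (3/2)·R1: [0, -8, -11]
R3 ← R3 + (3/2)·R1: [0, 11, 17]
R4 ← R4 − (5/2)·R1: [0, -9, -21]
R3 ← R3 + (11/8)·R2: [0, 0, 15/8]
R4 ← R4 − (9/8)·R2: [0, 0, -69/8]
R4 ← R4 + (23/5)·R3: [0, 0, 0]
3 pivots among 3 columns.
Every column is a pivot column, so the columns are linearly independent.

yes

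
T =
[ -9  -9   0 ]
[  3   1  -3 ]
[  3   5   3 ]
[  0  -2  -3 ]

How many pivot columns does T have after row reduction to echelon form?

2

Row reduce to echelon form.
R2 ← R2 + (1/3)·R1: [0, -2, -3]
R3 ← R3 + (1/3)·R1: [0, 2, 3]
R3 ← R3 + R2: [0, 0, 0]
R4 ← R4 − R2: [0, 0, 0]
Echelon form has 2 nonzero rows, so rank(T) = 2.
Each nonzero row contributes one pivot column: 2 pivot columns.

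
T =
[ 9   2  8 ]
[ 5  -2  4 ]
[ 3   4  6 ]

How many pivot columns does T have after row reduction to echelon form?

Row reduce to echelon form.
R2 ← R2 − (5/9)·R1: [0, -28/9, -4/9]
R3 ← R3 − (1/3)·R1: [0, 10/3, 10/3]
R3 ← R3 + (15/14)·R2: [0, 0, 20/7]
Echelon form has 3 nonzero rows, so rank(T) = 3.
Each nonzero row contributes one pivot column: 3 pivot columns.

3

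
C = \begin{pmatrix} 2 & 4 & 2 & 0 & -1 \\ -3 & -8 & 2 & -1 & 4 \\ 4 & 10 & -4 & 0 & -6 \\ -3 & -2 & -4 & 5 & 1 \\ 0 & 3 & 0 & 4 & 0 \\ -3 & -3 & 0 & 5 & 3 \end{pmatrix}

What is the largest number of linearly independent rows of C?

Row reduce to echelon form.
R2 ← R2 + (3/2)·R1: [0, -2, 5, -1, 5/2]
R3 ← R3 − (2)·R1: [0, 2, -8, 0, -4]
R4 ← R4 + (3/2)·R1: [0, 4, -1, 5, -1/2]
R6 ← R6 + (3/2)·R1: [0, 3, 3, 5, 3/2]
R3 ← R3 + R2: [0, 0, -3, -1, -3/2]
R4 ← R4 + (2)·R2: [0, 0, 9, 3, 9/2]
R5 ← R5 + (3/2)·R2: [0, 0, 15/2, 5/2, 15/4]
R6 ← R6 + (3/2)·R2: [0, 0, 21/2, 7/2, 21/4]
R4 ← R4 + (3)·R3: [0, 0, 0, 0, 0]
R5 ← R5 + (5/2)·R3: [0, 0, 0, 0, 0]
R6 ← R6 + (7/2)·R3: [0, 0, 0, 0, 0]
Echelon form has 3 nonzero rows, so rank(C) = 3.
The rank gives the maximum number of linearly independent rows: 3.

3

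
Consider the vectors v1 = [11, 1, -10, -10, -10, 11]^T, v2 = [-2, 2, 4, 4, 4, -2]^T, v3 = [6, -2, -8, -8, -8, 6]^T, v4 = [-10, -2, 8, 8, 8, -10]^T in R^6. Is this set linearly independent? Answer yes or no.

no

Form the matrix with these vectors as rows and row reduce.
R2 ← R2 + (2/11)·R1: [0, 24/11, 24/11, 24/11, 24/11, 0]
R3 ← R3 − (6/11)·R1: [0, -28/11, -28/11, -28/11, -28/11, 0]
R4 ← R4 + (10/11)·R1: [0, -12/11, -12/11, -12/11, -12/11, 0]
R3 ← R3 + (7/6)·R2: [0, 0, 0, 0, 0, 0]
R4 ← R4 + (1/2)·R2: [0, 0, 0, 0, 0, 0]
2 nonzero rows, so the 4 vectors span a space of dimension 2.
Since 2 < 4, the vectors are linearly dependent.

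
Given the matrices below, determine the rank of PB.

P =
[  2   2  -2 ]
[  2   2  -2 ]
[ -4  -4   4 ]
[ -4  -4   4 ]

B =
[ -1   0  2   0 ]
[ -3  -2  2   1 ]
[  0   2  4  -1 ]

First compute PB:
[[ -8,  -8,   0,   4],
 [ -8,  -8,   0,   4],
 [ 16,  16,   0,  -8],
 [ 16,  16,   0,  -8]]
Now row reduce the product.
R2 ← R2 − R1: [0, 0, 0, 0]
R3 ← R3 + (2)·R1: [0, 0, 0, 0]
R4 ← R4 + (2)·R1: [0, 0, 0, 0]
1 nonzero row, so rank(PB) = 1.

1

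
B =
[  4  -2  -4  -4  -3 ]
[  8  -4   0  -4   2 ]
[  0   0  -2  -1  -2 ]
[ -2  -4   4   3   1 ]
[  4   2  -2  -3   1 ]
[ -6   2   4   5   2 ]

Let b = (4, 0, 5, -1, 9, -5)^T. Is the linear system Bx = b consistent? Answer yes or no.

no

Row reduce the augmented matrix [B | b].
R2 ← R2 − (2)·R1: [0, 0, 8, 4, 8, -8]
R4 ← R4 + (1/2)·R1: [0, -5, 2, 1, -1/2, 1]
R5 ← R5 − R1: [0, 4, 2, 1, 4, 5]
R6 ← R6 + (3/2)·R1: [0, -1, -2, -1, -5/2, 1]
Swap R2 ↔ R4
R5 ← R5 + (4/5)·R2: [0, 0, 18/5, 9/5, 18/5, 29/5]
R6 ← R6 − (1/5)·R2: [0, 0, -12/5, -6/5, -12/5, 4/5]
R4 ← R4 + (4)·R3: [0, 0, 0, 0, 0, 12]
R5 ← R5 + (9/5)·R3: [0, 0, 0, 0, 0, 74/5]
R6 ← R6 − (6/5)·R3: [0, 0, 0, 0, 0, -26/5]
R5 ← R5 − (37/30)·R4: [0, 0, 0, 0, 0, 0]
R6 ← R6 + (13/30)·R4: [0, 0, 0, 0, 0, 0]
The echelon form has 4 nonzero rows; the last pivot sits in the augmented column, so rank(B) = 3 but rank([B|b]) = 4.
Since the ranks differ, the system is inconsistent.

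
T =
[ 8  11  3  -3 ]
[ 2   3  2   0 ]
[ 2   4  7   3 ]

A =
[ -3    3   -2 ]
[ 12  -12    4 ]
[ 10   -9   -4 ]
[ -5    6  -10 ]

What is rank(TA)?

First compute TA:
[[153, -153,  46],
 [ 50, -48,   0],
 [ 97, -87, -46]]
Now row reduce the product.
R2 ← R2 − (50/153)·R1: [0, 2, -2300/153]
R3 ← R3 − (97/153)·R1: [0, 10, -11500/153]
R3 ← R3 − (5)·R2: [0, 0, 0]
2 nonzero rows, so rank(TA) = 2.

2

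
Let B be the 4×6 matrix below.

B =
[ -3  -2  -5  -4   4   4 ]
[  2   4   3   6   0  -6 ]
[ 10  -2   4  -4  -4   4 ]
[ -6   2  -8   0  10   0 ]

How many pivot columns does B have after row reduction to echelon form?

Row reduce to echelon form.
R2 ← R2 + (2/3)·R1: [0, 8/3, -1/3, 10/3, 8/3, -10/3]
R3 ← R3 + (10/3)·R1: [0, -26/3, -38/3, -52/3, 28/3, 52/3]
R4 ← R4 − (2)·R1: [0, 6, 2, 8, 2, -8]
R3 ← R3 + (13/4)·R2: [0, 0, -55/4, -13/2, 18, 13/2]
R4 ← R4 − (9/4)·R2: [0, 0, 11/4, 1/2, -4, -1/2]
R4 ← R4 + (1/5)·R3: [0, 0, 0, -4/5, -2/5, 4/5]
Echelon form has 4 nonzero rows, so rank(B) = 4.
Each nonzero row contributes one pivot column: 4 pivot columns.

4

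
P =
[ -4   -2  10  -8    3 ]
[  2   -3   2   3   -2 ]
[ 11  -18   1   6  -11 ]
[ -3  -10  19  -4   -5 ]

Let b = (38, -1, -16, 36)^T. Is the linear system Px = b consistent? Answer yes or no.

Row reduce the augmented matrix [P | b].
R2 ← R2 + (1/2)·R1: [0, -4, 7, -1, -1/2, 18]
R3 ← R3 + (11/4)·R1: [0, -47/2, 57/2, -16, -11/4, 177/2]
R4 ← R4 − (3/4)·R1: [0, -17/2, 23/2, 2, -29/4, 15/2]
R3 ← R3 − (47/8)·R2: [0, 0, -101/8, -81/8, 3/16, -69/4]
R4 ← R4 − (17/8)·R2: [0, 0, -27/8, 33/8, -99/16, -123/4]
R4 ← R4 − (27/101)·R3: [0, 0, 0, 690/101, -630/101, -2640/101]
The echelon form has 4 nonzero rows, and every pivot lies in the first 5 columns, so rank(P) = rank([P|b]) = 4.
The system is consistent.

yes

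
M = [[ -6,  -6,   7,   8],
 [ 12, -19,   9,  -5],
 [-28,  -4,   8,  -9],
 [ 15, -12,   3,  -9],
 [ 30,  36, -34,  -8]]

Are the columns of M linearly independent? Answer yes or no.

Row reduce M to echelon form.
R2 ← R2 + (2)·R1: [0, -31, 23, 11]
R3 ← R3 − (14/3)·R1: [0, 24, -74/3, -139/3]
R4 ← R4 + (5/2)·R1: [0, -27, 41/2, 11]
R5 ← R5 + (5)·R1: [0, 6, 1, 32]
R3 ← R3 + (24/31)·R2: [0, 0, -638/93, -3517/93]
R4 ← R4 − (27/31)·R2: [0, 0, 29/62, 44/31]
R5 ← R5 + (6/31)·R2: [0, 0, 169/31, 1058/31]
R4 ← R4 + (3/44)·R3: [0, 0, 0, -51/44]
R5 ← R5 + (507/638)·R3: [0, 0, 0, 2601/638]
R5 ← R5 + (102/29)·R4: [0, 0, 0, 0]
4 pivots among 4 columns.
Every column is a pivot column, so the columns are linearly independent.

yes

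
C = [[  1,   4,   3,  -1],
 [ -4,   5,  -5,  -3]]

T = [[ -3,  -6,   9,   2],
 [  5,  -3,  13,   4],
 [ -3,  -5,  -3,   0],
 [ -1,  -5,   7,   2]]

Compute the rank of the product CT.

First compute CT:
[[  9, -28,  45,  16],
 [ 55,  49,  23,   6]]
Now row reduce the product.
R2 ← R2 − (55/9)·R1: [0, 1981/9, -252, -826/9]
2 nonzero rows, so rank(CT) = 2.

2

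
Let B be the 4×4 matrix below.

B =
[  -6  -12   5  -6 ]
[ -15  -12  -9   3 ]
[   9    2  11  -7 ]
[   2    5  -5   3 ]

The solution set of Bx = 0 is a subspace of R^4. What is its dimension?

1

Row reduce to echelon form.
R2 ← R2 − (5/2)·R1: [0, 18, -43/2, 18]
R3 ← R3 + (3/2)·R1: [0, -16, 37/2, -16]
R4 ← R4 + (1/3)·R1: [0, 1, -10/3, 1]
R3 ← R3 + (8/9)·R2: [0, 0, -11/18, 0]
R4 ← R4 − (1/18)·R2: [0, 0, -77/36, 0]
R4 ← R4 − (7/2)·R3: [0, 0, 0, 0]
3 nonzero rows, so rank(B) = 3.
B has 4 columns; by rank–nullity, nullity = 4 − 3 = 1.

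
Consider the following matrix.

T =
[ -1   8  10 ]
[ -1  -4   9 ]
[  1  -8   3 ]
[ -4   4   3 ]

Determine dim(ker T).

0

Row reduce to echelon form.
R2 ← R2 − R1: [0, -12, -1]
R3 ← R3 + R1: [0, 0, 13]
R4 ← R4 − (4)·R1: [0, -28, -37]
R4 ← R4 − (7/3)·R2: [0, 0, -104/3]
R4 ← R4 + (8/3)·R3: [0, 0, 0]
3 nonzero rows, so rank(T) = 3.
T has 3 columns; by rank–nullity, nullity = 3 − 3 = 0.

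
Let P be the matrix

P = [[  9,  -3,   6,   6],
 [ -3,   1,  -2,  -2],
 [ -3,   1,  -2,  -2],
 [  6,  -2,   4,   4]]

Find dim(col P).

Row reduce to echelon form.
R2 ← R2 + (1/3)·R1: [0, 0, 0, 0]
R3 ← R3 + (1/3)·R1: [0, 0, 0, 0]
R4 ← R4 − (2/3)·R1: [0, 0, 0, 0]
Echelon form has 1 nonzero row, so rank(P) = 1.
The column space has dimension equal to the rank: 1.

1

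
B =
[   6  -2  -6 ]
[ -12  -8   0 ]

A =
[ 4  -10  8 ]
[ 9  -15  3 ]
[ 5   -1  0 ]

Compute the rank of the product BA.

First compute BA:
[[-24, -24,  42],
 [-120, 240, -120]]
Now row reduce the product.
R2 ← R2 − (5)·R1: [0, 360, -330]
2 nonzero rows, so rank(BA) = 2.

2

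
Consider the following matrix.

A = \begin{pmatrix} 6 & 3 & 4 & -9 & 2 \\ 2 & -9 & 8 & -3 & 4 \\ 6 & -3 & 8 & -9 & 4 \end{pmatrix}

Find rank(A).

Row reduce to echelon form.
R2 ← R2 − (1/3)·R1: [0, -10, 20/3, 0, 10/3]
R3 ← R3 − R1: [0, -6, 4, 0, 2]
R3 ← R3 − (3/5)·R2: [0, 0, 0, 0, 0]
Echelon form has 2 nonzero rows, so rank(A) = 2.

2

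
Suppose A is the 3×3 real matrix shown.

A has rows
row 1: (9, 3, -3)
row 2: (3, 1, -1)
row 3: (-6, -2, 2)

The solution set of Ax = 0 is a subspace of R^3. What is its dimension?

Row reduce to echelon form.
R2 ← R2 − (1/3)·R1: [0, 0, 0]
R3 ← R3 + (2/3)·R1: [0, 0, 0]
1 nonzero row, so rank(A) = 1.
A has 3 columns; by rank–nullity, nullity = 3 − 1 = 2.

2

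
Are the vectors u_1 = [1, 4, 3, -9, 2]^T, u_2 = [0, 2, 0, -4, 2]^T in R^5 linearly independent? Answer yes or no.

Form the matrix with these vectors as rows and row reduce.
2 nonzero rows, so the 2 vectors span a space of dimension 2.
Since 2 = 2, the vectors are linearly independent.

yes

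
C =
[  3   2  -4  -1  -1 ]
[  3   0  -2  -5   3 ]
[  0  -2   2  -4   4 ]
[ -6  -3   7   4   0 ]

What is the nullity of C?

Row reduce to echelon form.
R2 ← R2 − R1: [0, -2, 2, -4, 4]
R4 ← R4 + (2)·R1: [0, 1, -1, 2, -2]
R3 ← R3 − R2: [0, 0, 0, 0, 0]
R4 ← R4 + (1/2)·R2: [0, 0, 0, 0, 0]
2 nonzero rows, so rank(C) = 2.
C has 5 columns; by rank–nullity, nullity = 5 − 2 = 3.

3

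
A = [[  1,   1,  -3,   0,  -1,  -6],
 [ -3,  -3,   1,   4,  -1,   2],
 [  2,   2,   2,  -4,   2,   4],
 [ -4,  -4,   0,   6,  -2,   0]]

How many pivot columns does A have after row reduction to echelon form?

Row reduce to echelon form.
R2 ← R2 + (3)·R1: [0, 0, -8, 4, -4, -16]
R3 ← R3 − (2)·R1: [0, 0, 8, -4, 4, 16]
R4 ← R4 + (4)·R1: [0, 0, -12, 6, -6, -24]
R3 ← R3 + R2: [0, 0, 0, 0, 0, 0]
R4 ← R4 − (3/2)·R2: [0, 0, 0, 0, 0, 0]
Echelon form has 2 nonzero rows, so rank(A) = 2.
Each nonzero row contributes one pivot column: 2 pivot columns.

2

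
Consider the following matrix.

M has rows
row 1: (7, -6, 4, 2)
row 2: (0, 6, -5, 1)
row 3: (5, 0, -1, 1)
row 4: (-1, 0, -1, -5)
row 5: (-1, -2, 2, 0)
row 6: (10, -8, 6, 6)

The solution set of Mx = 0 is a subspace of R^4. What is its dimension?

1

Row reduce to echelon form.
R3 ← R3 − (5/7)·R1: [0, 30/7, -27/7, -3/7]
R4 ← R4 + (1/7)·R1: [0, -6/7, -3/7, -33/7]
R5 ← R5 + (1/7)·R1: [0, -20/7, 18/7, 2/7]
R6 ← R6 − (10/7)·R1: [0, 4/7, 2/7, 22/7]
R3 ← R3 − (5/7)·R2: [0, 0, -2/7, -8/7]
R4 ← R4 + (1/7)·R2: [0, 0, -8/7, -32/7]
R5 ← R5 + (10/21)·R2: [0, 0, 4/21, 16/21]
R6 ← R6 − (2/21)·R2: [0, 0, 16/21, 64/21]
R4 ← R4 − (4)·R3: [0, 0, 0, 0]
R5 ← R5 + (2/3)·R3: [0, 0, 0, 0]
R6 ← R6 + (8/3)·R3: [0, 0, 0, 0]
3 nonzero rows, so rank(M) = 3.
M has 4 columns; by rank–nullity, nullity = 4 − 3 = 1.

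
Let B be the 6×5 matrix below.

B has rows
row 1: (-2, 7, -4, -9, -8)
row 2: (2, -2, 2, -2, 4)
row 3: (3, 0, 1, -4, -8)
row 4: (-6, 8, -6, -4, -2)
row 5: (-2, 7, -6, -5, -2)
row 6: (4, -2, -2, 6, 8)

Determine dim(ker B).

1

Row reduce to echelon form.
R2 ← R2 + R1: [0, 5, -2, -11, -4]
R3 ← R3 + (3/2)·R1: [0, 21/2, -5, -35/2, -20]
R4 ← R4 − (3)·R1: [0, -13, 6, 23, 22]
R5 ← R5 − R1: [0, 0, -2, 4, 6]
R6 ← R6 + (2)·R1: [0, 12, -10, -12, -8]
R3 ← R3 − (21/10)·R2: [0, 0, -4/5, 28/5, -58/5]
R4 ← R4 + (13/5)·R2: [0, 0, 4/5, -28/5, 58/5]
R6 ← R6 − (12/5)·R2: [0, 0, -26/5, 72/5, 8/5]
R4 ← R4 + R3: [0, 0, 0, 0, 0]
R5 ← R5 − (5/2)·R3: [0, 0, 0, -10, 35]
R6 ← R6 − (13/2)·R3: [0, 0, 0, -22, 77]
Swap R4 ↔ R5
R6 ← R6 − (11/5)·R4: [0, 0, 0, 0, 0]
4 nonzero rows, so rank(B) = 4.
B has 5 columns; by rank–nullity, nullity = 5 − 4 = 1.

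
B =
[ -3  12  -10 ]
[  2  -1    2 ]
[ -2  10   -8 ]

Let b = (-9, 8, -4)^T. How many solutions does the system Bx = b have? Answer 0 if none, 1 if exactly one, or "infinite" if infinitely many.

0

Row reduce the augmented matrix [B | b].
R2 ← R2 + (2/3)·R1: [0, 7, -14/3, 2]
R3 ← R3 − (2/3)·R1: [0, 2, -4/3, 2]
R3 ← R3 − (2/7)·R2: [0, 0, 0, 10/7]
The echelon form has 3 nonzero rows; the last pivot sits in the augmented column, so rank(B) = 2 but rank([B|b]) = 3.
Since the ranks differ, the system is inconsistent.
It has no solutions.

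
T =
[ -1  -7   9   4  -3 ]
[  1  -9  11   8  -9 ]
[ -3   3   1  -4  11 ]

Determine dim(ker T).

Row reduce to echelon form.
R2 ← R2 + R1: [0, -16, 20, 12, -12]
R3 ← R3 − (3)·R1: [0, 24, -26, -16, 20]
R3 ← R3 + (3/2)·R2: [0, 0, 4, 2, 2]
3 nonzero rows, so rank(T) = 3.
T has 5 columns; by rank–nullity, nullity = 5 − 3 = 2.

2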